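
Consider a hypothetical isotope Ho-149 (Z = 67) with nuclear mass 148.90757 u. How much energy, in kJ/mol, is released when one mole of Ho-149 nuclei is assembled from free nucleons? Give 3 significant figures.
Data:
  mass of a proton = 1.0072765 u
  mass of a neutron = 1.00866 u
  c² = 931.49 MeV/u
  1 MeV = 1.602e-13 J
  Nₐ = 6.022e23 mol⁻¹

1.16e+11 kJ/mol

The nucleus contains 67 protons and 149 − 67 = 82 neutrons.
Σm = 67·m_p + 82·m_n = 67.4875255 + 82.71012 = 150.1976455 u
Mass defect Δm = 150.1976455 − 148.90757 = 1.2900755 u
E_B = 1.2900755 × 931.49 = 1201.69 MeV
Per nucleus in joules: 1201.69 MeV × 1.602e-13 J/MeV = 1.9251e-10 J
Per mole: 1.9251e-10 J × 6.022e23 mol⁻¹ = 1.1593e+14 J/mol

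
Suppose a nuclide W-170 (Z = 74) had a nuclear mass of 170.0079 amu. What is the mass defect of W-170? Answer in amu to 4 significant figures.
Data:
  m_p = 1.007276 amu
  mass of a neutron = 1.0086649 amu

1.362 amu

Mass of separated nucleons = 74(1.007276) + 96(1.0086649) = 74.538424 + 96.8318304 = 171.3702544 amu
Δm = 171.3702544 − 170.0079 = 1.3623544 amu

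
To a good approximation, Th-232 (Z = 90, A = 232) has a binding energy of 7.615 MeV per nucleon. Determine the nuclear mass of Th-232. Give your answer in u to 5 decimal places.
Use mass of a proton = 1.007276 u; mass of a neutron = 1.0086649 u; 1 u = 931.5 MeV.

231.98866 u

Total binding energy = 232 × 7.615 = 1766.680 MeV
Mass defect = 1766.680 MeV / (931.5 MeV/u) = 1.8965969 u
Constituent mass = 90(1.007276) + 142(1.0086649) = 233.8852558 u
Nuclear mass = 233.8852558 − 1.8965969 = 231.9886589 u ≈ 231.98866 u (to 5 decimal places)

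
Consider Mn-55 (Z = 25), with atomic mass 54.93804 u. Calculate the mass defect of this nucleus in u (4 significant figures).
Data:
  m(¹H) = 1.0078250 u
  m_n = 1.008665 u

With 25 protons and 30 neutrons (A = 55):
Total constituent mass: 25 × 1.0078250 + 30 × 1.008665 = 55.4555750 u
Δm = 55.4555750 − 54.93804 = 0.5175350 u

0.5175 u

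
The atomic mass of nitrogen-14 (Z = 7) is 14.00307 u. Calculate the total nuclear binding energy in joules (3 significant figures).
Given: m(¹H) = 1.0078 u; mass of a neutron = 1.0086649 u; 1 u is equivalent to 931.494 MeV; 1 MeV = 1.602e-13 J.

1.67e-11 J

Z = 7, so N = A − Z = 14 − 7 = 7.
Σm = 7·m(¹H) + 7·m_n = 7.0546 + 7.0606543 = 14.1152543 u
The mass defect is 14.1152543 − 14.00307 = 0.1121843 u.
Converting to energy: 0.1121843 u × 931.494 MeV/u = 104.499 MeV
In joules: 104.499 MeV × 1.602e-13 J/MeV = 1.6741e-11 J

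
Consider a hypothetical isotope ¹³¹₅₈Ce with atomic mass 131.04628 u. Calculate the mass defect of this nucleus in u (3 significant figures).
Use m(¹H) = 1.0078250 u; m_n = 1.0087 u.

Σm = 58·m(¹H) + 73·m_n = 58.4538500 + 73.6351 = 132.0889500 u
Mass defect Δm = 132.0889500 − 131.04628 = 1.0426700 u

1.04 u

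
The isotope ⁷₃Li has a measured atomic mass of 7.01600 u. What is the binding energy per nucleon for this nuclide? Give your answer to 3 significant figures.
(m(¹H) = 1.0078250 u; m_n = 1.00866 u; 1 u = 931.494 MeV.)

With 3 protons and 4 neutrons (A = 7):
Σm = 3·m(¹H) + 4·m_n = 3.0234750 + 4.03464 = 7.0581150 u
Δm = 7.0581150 − 7.01600 = 0.0421150 u
Binding energy = Δm·c² = 0.0421150 × 931.494 MeV/u = 39.2299 MeV
BE/A = 39.2299 MeV / 7 = 5.604 MeV/nucleon

5.60 MeV/nucleon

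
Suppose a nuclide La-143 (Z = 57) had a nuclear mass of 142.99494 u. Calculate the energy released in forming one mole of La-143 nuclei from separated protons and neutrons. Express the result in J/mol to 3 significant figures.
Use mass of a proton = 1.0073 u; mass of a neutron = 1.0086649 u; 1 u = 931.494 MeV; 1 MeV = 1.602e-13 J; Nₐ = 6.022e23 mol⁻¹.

1.05e+14 J/mol

With 57 protons and 86 neutrons (A = 143):
Mass of separated nucleons = 57(1.0073) + 86(1.0086649) = 57.4161 + 86.7451814 = 144.1612814 u
The mass defect is 144.1612814 − 142.99494 = 1.1663414 u.
Binding energy = Δm·c² = 1.1663414 × 931.494 MeV/u = 1086.44 MeV
Per nucleus in joules: 1086.44 MeV × 1.602e-13 J/MeV = 1.7405e-10 J
Per mole: 1.7405e-10 J × 6.022e23 mol⁻¹ = 1.0481e+14 J/mol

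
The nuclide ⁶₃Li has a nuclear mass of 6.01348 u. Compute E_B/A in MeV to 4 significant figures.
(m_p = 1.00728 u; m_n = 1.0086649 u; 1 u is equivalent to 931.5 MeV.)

The nucleus contains 3 protons and 6 − 3 = 3 neutrons.
Σm = 3·m_p + 3·m_n = 3.02184 + 3.0259947 = 6.0478347 u
Δm = 6.0478347 − 6.01348 = 0.0343547 u
Converting to energy: 0.0343547 u × 931.5 MeV/u = 32.0014 MeV
Per nucleon: 32.0014 / 6 = 5.334 MeV

5.334 MeV/nucleon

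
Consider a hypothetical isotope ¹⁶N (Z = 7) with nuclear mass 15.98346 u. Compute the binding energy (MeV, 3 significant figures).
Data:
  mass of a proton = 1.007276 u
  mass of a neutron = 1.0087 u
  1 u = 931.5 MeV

136 MeV

Total constituent mass: 7 × 1.007276 + 9 × 1.0087 = 16.129232 u
Δm = 16.129232 − 15.98346 = 0.145772 u
Binding energy = Δm·c² = 0.145772 × 931.5 MeV/u = 135.787 MeV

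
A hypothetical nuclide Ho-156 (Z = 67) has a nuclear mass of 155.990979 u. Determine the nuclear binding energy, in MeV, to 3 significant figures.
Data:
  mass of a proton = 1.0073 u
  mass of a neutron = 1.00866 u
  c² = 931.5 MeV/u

1180 MeV

Mass of separated nucleons = 67(1.0073) + 89(1.00866) = 67.4891 + 89.77074 = 157.25984 u
Δm = 157.25984 − 155.990979 = 1.268861 u
Converting to energy: 1.268861 u × 931.5 MeV/u = 1181.94 MeV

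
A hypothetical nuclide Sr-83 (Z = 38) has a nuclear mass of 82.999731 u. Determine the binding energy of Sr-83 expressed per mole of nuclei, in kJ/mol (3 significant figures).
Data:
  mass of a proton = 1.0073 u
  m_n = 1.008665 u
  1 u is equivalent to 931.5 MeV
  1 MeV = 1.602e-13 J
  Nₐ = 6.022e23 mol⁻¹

6.00e+10 kJ/mol

Total constituent mass: 38 × 1.0073 + 45 × 1.008665 = 83.667325 u
The mass defect is 83.667325 − 82.999731 = 0.667594 u.
Binding energy = Δm·c² = 0.667594 × 931.5 MeV/u = 621.864 MeV
Per nucleus in joules: 621.864 MeV × 1.602e-13 J/MeV = 9.9623e-11 J
Per mole: 9.9623e-11 J × 6.022e23 mol⁻¹ = 5.9993e+13 J/mol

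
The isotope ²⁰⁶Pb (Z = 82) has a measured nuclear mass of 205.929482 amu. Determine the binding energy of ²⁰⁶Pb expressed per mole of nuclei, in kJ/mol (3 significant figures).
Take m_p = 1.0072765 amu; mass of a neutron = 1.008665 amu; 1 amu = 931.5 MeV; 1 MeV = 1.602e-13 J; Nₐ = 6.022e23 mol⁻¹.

Z = 82, so N = A − Z = 206 − 82 = 124.
Mass of separated nucleons = 82(1.0072765) + 124(1.008665) = 82.5966730 + 125.074460 = 207.6711330 amu
Mass defect Δm = 207.6711330 − 205.929482 = 1.7416510 amu
E_B = 1.7416510 × 931.5 = 1622.35 MeV
Per nucleus in joules: 1622.35 MeV × 1.602e-13 J/MeV = 2.5990e-10 J
Per mole: 2.5990e-10 J × 6.022e23 mol⁻¹ = 1.5651e+14 J/mol

1.57e+11 kJ/mol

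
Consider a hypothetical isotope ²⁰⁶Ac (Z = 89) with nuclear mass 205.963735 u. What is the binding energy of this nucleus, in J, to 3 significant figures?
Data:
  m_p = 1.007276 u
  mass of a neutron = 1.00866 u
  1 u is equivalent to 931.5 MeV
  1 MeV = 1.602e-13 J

2.53e-10 J

The nucleus contains 89 protons and 206 − 89 = 117 neutrons.
Σm = 89·m_p + 117·m_n = 89.647564 + 118.01322 = 207.660784 u
The mass defect is 207.660784 − 205.963735 = 1.697049 u.
Converting to energy: 1.697049 u × 931.5 MeV/u = 1580.80 MeV
In joules: 1580.80 MeV × 1.602e-13 J/MeV = 2.5324e-10 J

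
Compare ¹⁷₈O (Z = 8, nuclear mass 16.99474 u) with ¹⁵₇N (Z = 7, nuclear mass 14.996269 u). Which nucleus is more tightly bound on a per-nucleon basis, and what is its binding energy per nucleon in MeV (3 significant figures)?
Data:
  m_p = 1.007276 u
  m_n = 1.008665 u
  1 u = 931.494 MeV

¹⁷₈O: Σm = 8(1.007276) + 9(1.008665) = 17.136193 u; Δm = 0.141453 u; E_B = 131.76 MeV; E_B/A = 7.751 MeV
¹⁵₇N: Σm = 7(1.007276) + 8(1.008665) = 15.120252 u; Δm = 0.123983 u; E_B = 115.49 MeV; E_B/A = 7.699 MeV
¹⁷₈O has the higher binding energy per nucleon, so it is the more tightly bound nucleus.

¹⁷₈O; 7.75 MeV/nucleon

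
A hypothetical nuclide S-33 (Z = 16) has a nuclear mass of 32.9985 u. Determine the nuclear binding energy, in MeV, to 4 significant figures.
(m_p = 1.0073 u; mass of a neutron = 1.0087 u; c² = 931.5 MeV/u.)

Z = 16, so N = A − Z = 33 − 16 = 17.
Σm = 16·m_p + 17·m_n = 16.1168 + 17.1479 = 33.2647 u
Mass defect Δm = 33.2647 − 32.9985 = 0.2662 u
Binding energy = Δm·c² = 0.2662 × 931.5 MeV/u = 247.965 MeV

248.0 MeV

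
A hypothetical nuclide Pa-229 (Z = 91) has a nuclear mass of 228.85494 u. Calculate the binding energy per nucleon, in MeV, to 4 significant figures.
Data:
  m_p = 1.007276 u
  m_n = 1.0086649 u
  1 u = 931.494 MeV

Total constituent mass: 91 × 1.007276 + 138 × 1.0086649 = 230.8578722 u
The mass defect is 230.8578722 − 228.85494 = 2.0029322 u.
Binding energy = Δm·c² = 2.0029322 × 931.494 MeV/u = 1865.72 MeV
Dividing by A = 229 gives 8.147 MeV per nucleon.

8.147 MeV/nucleon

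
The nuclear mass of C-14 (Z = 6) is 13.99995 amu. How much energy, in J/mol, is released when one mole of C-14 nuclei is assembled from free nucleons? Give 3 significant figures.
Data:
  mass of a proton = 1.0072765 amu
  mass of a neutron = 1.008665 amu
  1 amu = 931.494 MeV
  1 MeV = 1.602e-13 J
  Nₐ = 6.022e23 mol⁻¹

Z = 6, so N = A − Z = 14 − 6 = 8.
Σm = 6·m_p + 8·m_n = 6.0436590 + 8.069320 = 14.1129790 amu
Δm = 14.1129790 − 13.99995 = 0.1130290 amu
Converting to energy: 0.1130290 amu × 931.494 MeV/amu = 105.286 MeV
Per nucleus in joules: 105.286 MeV × 1.602e-13 J/MeV = 1.6867e-11 J
Per mole: 1.6867e-11 J × 6.022e23 mol⁻¹ = 1.0157e+13 J/mol

1.02e+13 J/mol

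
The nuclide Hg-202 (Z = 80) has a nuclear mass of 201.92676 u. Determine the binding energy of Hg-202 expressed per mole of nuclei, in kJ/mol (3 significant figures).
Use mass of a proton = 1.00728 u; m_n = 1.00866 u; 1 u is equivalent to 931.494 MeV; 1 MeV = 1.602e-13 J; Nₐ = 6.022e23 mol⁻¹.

Σm = 80·m_p + 122·m_n = 80.58240 + 123.05652 = 203.63892 u
Mass defect Δm = 203.63892 − 201.92676 = 1.71216 u
Converting to energy: 1.71216 u × 931.494 MeV/u = 1594.87 MeV
Per nucleus in joules: 1594.87 MeV × 1.602e-13 J/MeV = 2.5550e-10 J
Per mole: 2.5550e-10 J × 6.022e23 mol⁻¹ = 1.5386e+14 J/mol

1.54e+11 kJ/mol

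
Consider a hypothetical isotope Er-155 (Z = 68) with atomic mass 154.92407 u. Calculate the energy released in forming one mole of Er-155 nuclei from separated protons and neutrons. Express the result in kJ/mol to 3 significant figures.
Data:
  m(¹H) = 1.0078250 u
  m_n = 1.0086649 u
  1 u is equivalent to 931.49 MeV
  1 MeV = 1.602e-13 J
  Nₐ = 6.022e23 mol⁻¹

The nucleus contains 68 protons and 155 − 68 = 87 neutrons.
Mass of separated nucleons = 68(1.0078250) + 87(1.0086649) = 68.5321000 + 87.7538463 = 156.2859463 u
Δm = 156.2859463 − 154.92407 = 1.3618763 u
E_B = 1.3618763 × 931.49 = 1268.57 MeV
Per nucleus in joules: 1268.57 MeV × 1.602e-13 J/MeV = 2.0322e-10 J
Per mole: 2.0322e-10 J × 6.022e23 mol⁻¹ = 1.2238e+14 J/mol

1.22e+11 kJ/mol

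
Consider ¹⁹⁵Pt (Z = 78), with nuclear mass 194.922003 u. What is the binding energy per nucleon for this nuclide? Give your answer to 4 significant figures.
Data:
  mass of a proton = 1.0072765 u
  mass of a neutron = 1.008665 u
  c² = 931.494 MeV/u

Z = 78, so N = A − Z = 195 − 78 = 117.
Total constituent mass: 78 × 1.0072765 + 117 × 1.008665 = 196.5813720 u
Mass defect Δm = 196.5813720 − 194.922003 = 1.6593690 u
E_B = 1.6593690 × 931.494 = 1545.69 MeV
Per nucleon: 1545.69 / 195 = 7.927 MeV

7.927 MeV/nucleon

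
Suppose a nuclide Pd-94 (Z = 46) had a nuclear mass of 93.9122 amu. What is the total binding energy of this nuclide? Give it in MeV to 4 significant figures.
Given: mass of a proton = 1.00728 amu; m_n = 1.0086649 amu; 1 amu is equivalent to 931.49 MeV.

Z = 46, so N = A − Z = 94 − 46 = 48.
Total constituent mass: 46 × 1.00728 + 48 × 1.0086649 = 94.7507952 amu
Δm = 94.7507952 − 93.9122 = 0.8385952 amu
E_B = 0.8385952 × 931.49 = 781.143 MeV

781.1 MeV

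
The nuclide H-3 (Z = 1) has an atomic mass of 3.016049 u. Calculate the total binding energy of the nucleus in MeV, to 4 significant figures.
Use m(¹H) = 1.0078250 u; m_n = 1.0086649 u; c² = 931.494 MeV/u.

Z = 1, so N = A − Z = 3 − 1 = 2.
Mass of separated nucleons = 1(1.0078250) + 2(1.0086649) = 1.0078250 + 2.0173298 = 3.0251548 u
Δm = 3.0251548 − 3.016049 = 0.0091058 u
Converting to energy: 0.0091058 u × 931.494 MeV/u = 8.48200 MeV

8.482 MeV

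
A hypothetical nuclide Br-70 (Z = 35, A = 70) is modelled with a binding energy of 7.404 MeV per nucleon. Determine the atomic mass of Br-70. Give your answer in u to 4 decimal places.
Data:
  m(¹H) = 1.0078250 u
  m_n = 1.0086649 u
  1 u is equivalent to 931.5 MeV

Total binding energy = 70 × 7.404 = 518.280 MeV
Mass defect = 518.280 MeV / (931.5 MeV/u) = 0.556393 u
Constituent mass = 35(1.0078250) + 35(1.0086649) = 70.5771465 u
Atomic mass = 70.5771465 − 0.556393 = 70.0207535 u ≈ 70.0208 u (to 4 decimal places)

70.0208 u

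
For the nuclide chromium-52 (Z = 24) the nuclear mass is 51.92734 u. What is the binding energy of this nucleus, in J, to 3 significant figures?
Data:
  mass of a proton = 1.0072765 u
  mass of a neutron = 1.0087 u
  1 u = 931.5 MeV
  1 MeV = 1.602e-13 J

Mass of separated nucleons = 24(1.0072765) + 28(1.0087) = 24.1746360 + 28.2436 = 52.4182360 u
Mass defect Δm = 52.4182360 − 51.92734 = 0.4908960 u
Binding energy = Δm·c² = 0.4908960 × 931.5 MeV/u = 457.270 MeV
In joules: 457.270 MeV × 1.602e-13 J/MeV = 7.3255e-11 J

7.33e-11 J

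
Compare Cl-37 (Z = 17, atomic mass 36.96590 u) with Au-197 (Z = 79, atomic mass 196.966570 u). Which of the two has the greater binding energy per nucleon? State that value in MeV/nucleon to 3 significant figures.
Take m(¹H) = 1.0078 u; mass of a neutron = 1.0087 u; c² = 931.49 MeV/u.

Cl-37; 8.58 MeV/nucleon

Cl-37: Σm = 17(1.0078) + 20(1.0087) = 37.3066 u; Δm = 0.34070 u; E_B = 317.36 MeV; E_B/A = 8.577 MeV
Au-197: Σm = 79(1.0078) + 118(1.0087) = 198.6428 u; Δm = 1.676230 u; E_B = 1561.4 MeV; E_B/A = 7.926 MeV
Cl-37 has the higher binding energy per nucleon, so it is the more tightly bound nucleus.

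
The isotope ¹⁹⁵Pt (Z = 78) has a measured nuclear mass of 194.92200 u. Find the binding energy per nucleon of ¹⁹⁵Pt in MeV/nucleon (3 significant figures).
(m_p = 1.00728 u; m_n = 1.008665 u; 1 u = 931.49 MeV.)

7.93 MeV/nucleon

Z = 78, so N = A − Z = 195 − 78 = 117.
Total constituent mass: 78 × 1.00728 + 117 × 1.008665 = 196.581645 u
Δm = 196.581645 − 194.92200 = 1.659645 u
Binding energy = Δm·c² = 1.659645 × 931.49 MeV/u = 1545.94 MeV
BE/A = 1545.94 MeV / 195 = 7.928 MeV/nucleon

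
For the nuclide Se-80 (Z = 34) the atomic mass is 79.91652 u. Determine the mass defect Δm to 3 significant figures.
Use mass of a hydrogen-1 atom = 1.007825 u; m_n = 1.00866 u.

Total constituent mass: 34 × 1.007825 + 46 × 1.00866 = 80.664410 u
The mass defect is 80.664410 − 79.91652 = 0.747890 u.

0.748 u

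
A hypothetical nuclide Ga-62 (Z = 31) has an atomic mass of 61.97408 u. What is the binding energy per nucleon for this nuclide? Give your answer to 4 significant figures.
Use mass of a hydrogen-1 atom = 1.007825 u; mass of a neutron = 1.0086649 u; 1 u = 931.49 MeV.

8.070 MeV/nucleon

Total constituent mass: 31 × 1.007825 + 31 × 1.0086649 = 62.5111869 u
Mass defect Δm = 62.5111869 − 61.97408 = 0.5371069 u
E_B = 0.5371069 × 931.49 = 500.310 MeV
Per nucleon: 500.310 / 62 = 8.070 MeV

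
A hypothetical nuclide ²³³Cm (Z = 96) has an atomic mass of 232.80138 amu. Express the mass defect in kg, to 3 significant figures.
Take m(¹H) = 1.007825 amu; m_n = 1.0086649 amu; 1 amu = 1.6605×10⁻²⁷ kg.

The nucleus contains 96 protons and 233 − 96 = 137 neutrons.
Σm = 96·m(¹H) + 137·m_n = 96.751200 + 138.1870913 = 234.9382913 amu
Mass defect Δm = 234.9382913 − 232.80138 = 2.1369113 amu
In SI units: 2.1369113 amu × 1.6605×10⁻²⁷ kg/amu = 3.5483e-27 kg

3.55e-27 kg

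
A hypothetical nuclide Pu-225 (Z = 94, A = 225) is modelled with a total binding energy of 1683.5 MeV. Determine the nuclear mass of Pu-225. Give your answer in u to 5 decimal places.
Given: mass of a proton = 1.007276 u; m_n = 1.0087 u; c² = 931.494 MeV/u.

225.01633 u

Mass defect = 1683.5 MeV / (931.494 MeV/u) = 1.8073117 u
Constituent mass = 94(1.007276) + 131(1.0087) = 226.823644 u
Nuclear mass = 226.823644 − 1.8073117 = 225.0163323 u ≈ 225.01633 u (to 5 decimal places)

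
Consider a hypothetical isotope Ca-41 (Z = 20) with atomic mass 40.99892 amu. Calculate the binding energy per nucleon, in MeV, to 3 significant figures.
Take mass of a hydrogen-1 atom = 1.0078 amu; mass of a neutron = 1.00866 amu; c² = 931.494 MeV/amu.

7.70 MeV/nucleon

Z = 20, so N = A − Z = 41 − 20 = 21.
Σm = 20·m(¹H) + 21·m_n = 20.1560 + 21.18186 = 41.33786 amu
Mass defect Δm = 41.33786 − 40.99892 = 0.33894 amu
E_B = 0.33894 × 931.494 = 315.721 MeV
Dividing by A = 41 gives 7.701 MeV per nucleon.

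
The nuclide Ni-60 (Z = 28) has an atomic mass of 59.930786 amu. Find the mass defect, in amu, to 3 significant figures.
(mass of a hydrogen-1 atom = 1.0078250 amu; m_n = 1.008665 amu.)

0.566 amu

With 28 protons and 32 neutrons (A = 60):
Total constituent mass: 28 × 1.0078250 + 32 × 1.008665 = 60.4963800 amu
Mass defect Δm = 60.4963800 − 59.930786 = 0.5655940 amu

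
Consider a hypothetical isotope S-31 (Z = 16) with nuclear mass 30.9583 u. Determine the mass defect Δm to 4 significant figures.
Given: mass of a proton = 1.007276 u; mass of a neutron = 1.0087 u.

With 16 protons and 15 neutrons (A = 31):
Total constituent mass: 16 × 1.007276 + 15 × 1.0087 = 31.246916 u
Δm = 31.246916 − 30.9583 = 0.288616 u

0.2886 u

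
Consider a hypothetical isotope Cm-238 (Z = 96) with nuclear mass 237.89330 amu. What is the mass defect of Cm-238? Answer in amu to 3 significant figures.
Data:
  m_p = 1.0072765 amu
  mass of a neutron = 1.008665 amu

Z = 96, so N = A − Z = 238 − 96 = 142.
Total constituent mass: 96 × 1.0072765 + 142 × 1.008665 = 239.9289740 amu
Mass defect Δm = 239.9289740 − 237.89330 = 2.0356740 amu

2.04 amu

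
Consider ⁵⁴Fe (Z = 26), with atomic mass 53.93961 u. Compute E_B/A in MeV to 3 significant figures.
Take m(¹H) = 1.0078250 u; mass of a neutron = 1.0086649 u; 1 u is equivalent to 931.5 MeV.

8.74 MeV/nucleon

With 26 protons and 28 neutrons (A = 54):
Mass of separated nucleons = 26(1.0078250) + 28(1.0086649) = 26.2034500 + 28.2426172 = 54.4460672 u
Mass defect Δm = 54.4460672 − 53.93961 = 0.5064572 u
E_B = 0.5064572 × 931.5 = 471.765 MeV
Per nucleon: 471.765 / 54 = 8.736 MeV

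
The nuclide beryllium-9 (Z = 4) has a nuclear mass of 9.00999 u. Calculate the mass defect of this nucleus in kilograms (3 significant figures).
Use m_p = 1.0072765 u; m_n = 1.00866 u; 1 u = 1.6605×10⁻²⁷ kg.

1.04e-28 kg

With 4 protons and 5 neutrons (A = 9):
Σm = 4·m_p + 5·m_n = 4.0291060 + 5.04330 = 9.0724060 u
Mass defect Δm = 9.0724060 − 9.00999 = 0.0624160 u
In SI units: 0.0624160 u × 1.6605×10⁻²⁷ kg/u = 1.0364e-28 kg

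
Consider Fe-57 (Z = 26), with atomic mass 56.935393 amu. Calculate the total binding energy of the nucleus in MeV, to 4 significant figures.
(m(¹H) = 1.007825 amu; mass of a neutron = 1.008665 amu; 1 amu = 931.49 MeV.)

499.9 MeV

The nucleus contains 26 protons and 57 − 26 = 31 neutrons.
Σm = 26·m(¹H) + 31·m_n = 26.203450 + 31.268615 = 57.472065 amu
The mass defect is 57.472065 − 56.935393 = 0.536672 amu.
Binding energy = Δm·c² = 0.536672 × 931.49 MeV/amu = 499.905 MeV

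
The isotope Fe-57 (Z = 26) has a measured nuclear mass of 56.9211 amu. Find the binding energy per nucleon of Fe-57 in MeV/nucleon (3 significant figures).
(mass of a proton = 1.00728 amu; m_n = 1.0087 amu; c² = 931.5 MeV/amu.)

With 26 protons and 31 neutrons (A = 57):
Σm = 26·m_p + 31·m_n = 26.18928 + 31.2697 = 57.45898 amu
The mass defect is 57.45898 − 56.9211 = 0.53788 amu.
E_B = 0.53788 × 931.5 = 501.035 MeV
Per nucleon: 501.035 / 57 = 8.790 MeV

8.79 MeV/nucleon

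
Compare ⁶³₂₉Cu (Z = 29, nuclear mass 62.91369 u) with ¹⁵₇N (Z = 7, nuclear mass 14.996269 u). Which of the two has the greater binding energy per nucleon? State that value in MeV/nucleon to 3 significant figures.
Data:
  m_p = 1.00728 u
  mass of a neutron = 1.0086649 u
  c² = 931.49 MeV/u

⁶³₂₉Cu: Σm = 29(1.00728) + 34(1.0086649) = 63.5057266 u; Δm = 0.5920366 u; E_B = 551.48 MeV; E_B/A = 8.754 MeV
¹⁵₇N: Σm = 7(1.00728) + 8(1.0086649) = 15.1202792 u; Δm = 0.1240102 u; E_B = 115.51 MeV; E_B/A = 7.701 MeV
⁶³₂₉Cu has the higher binding energy per nucleon, so it is the more tightly bound nucleus.

⁶³₂₉Cu; 8.75 MeV/nucleon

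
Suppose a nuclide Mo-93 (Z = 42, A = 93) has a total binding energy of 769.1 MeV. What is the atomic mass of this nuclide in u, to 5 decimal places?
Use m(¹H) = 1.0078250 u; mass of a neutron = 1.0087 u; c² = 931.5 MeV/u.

Mass defect = 769.1 MeV / (931.5 MeV/u) = 0.8256575 u
Constituent mass = 42(1.0078250) + 51(1.0087) = 93.7723500 u
Atomic mass = 93.7723500 − 0.8256575 = 92.9466925 u ≈ 92.94669 u (to 5 decimal places)

92.94669 u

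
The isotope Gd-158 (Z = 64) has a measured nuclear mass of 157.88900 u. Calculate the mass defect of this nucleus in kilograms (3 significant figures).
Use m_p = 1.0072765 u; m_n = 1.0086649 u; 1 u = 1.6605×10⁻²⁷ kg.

2.31e-27 kg

Z = 64, so N = A − Z = 158 − 64 = 94.
Mass of separated nucleons = 64(1.0072765) + 94(1.0086649) = 64.4656960 + 94.8145006 = 159.2801966 u
The mass defect is 159.2801966 − 157.88900 = 1.3911966 u.
In SI units: 1.3911966 u × 1.6605×10⁻²⁷ kg/u = 2.3101e-27 kg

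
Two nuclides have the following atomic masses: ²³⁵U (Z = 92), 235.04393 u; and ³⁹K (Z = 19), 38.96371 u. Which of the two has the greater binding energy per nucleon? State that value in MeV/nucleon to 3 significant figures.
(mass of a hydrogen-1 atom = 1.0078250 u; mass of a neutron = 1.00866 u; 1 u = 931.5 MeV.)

³⁹K; 8.55 MeV/nucleon

²³⁵U: Σm = 92(1.0078250) + 143(1.00866) = 236.9582800 u; Δm = 1.9143500 u; E_B = 1783.2 MeV; E_B/A = 7.588 MeV
³⁹K: Σm = 19(1.0078250) + 20(1.00866) = 39.3218750 u; Δm = 0.3581650 u; E_B = 333.63 MeV; E_B/A = 8.5546 MeV
³⁹K has the higher binding energy per nucleon, so it is the more tightly bound nucleus.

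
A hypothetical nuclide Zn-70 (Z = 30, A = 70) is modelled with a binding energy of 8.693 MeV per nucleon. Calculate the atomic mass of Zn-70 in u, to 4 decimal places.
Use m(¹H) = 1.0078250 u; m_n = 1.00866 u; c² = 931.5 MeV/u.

Total binding energy = 70 × 8.693 = 608.510 MeV
Mass defect = 608.510 MeV / (931.5 MeV/u) = 0.653258 u
Constituent mass = 30(1.0078250) + 40(1.00866) = 70.5811500 u
Atomic mass = 70.5811500 − 0.653258 = 69.9278920 u ≈ 69.9279 u (to 4 decimal places)

69.9279 u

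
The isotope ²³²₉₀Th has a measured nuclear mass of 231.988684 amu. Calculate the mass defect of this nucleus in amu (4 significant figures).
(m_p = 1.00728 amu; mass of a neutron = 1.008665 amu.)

Total constituent mass: 90 × 1.00728 + 142 × 1.008665 = 233.885630 amu
Mass defect Δm = 233.885630 − 231.988684 = 1.896946 amu

1.897 amu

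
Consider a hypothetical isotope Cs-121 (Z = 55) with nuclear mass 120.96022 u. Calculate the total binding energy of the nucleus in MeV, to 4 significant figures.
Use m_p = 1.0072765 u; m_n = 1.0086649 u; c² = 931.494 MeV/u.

942.6 MeV

Mass of separated nucleons = 55(1.0072765) + 66(1.0086649) = 55.4002075 + 66.5718834 = 121.9720909 u
Δm = 121.9720909 − 120.96022 = 1.0118709 u
Binding energy = Δm·c² = 1.0118709 × 931.494 MeV/u = 942.552 MeV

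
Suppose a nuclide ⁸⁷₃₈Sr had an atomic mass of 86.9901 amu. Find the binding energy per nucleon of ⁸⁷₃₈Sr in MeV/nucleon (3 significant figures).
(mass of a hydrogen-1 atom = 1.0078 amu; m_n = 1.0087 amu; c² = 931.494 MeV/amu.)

The nucleus contains 38 protons and 87 − 38 = 49 neutrons.
Total constituent mass: 38 × 1.0078 + 49 × 1.0087 = 87.7227 amu
The mass defect is 87.7227 − 86.9901 = 0.7326 amu.
E_B = 0.7326 × 931.494 = 682.413 MeV
Dividing by A = 87 gives 7.844 MeV per nucleon.

7.84 MeV/nucleon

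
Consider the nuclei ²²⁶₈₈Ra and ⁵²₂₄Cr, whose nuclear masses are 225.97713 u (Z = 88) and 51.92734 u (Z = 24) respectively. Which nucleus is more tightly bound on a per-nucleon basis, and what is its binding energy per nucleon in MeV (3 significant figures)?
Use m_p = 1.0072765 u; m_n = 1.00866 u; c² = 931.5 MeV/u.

²²⁶₈₈Ra: Σm = 88(1.0072765) + 138(1.00866) = 227.8354120 u; Δm = 1.8582820 u; E_B = 1731.0 MeV; E_B/A = 7.659 MeV
⁵²₂₄Cr: Σm = 24(1.0072765) + 28(1.00866) = 52.4171160 u; Δm = 0.4897760 u; E_B = 456.23 MeV; E_B/A = 8.774 MeV
⁵²₂₄Cr has the higher binding energy per nucleon, so it is the more tightly bound nucleus.

⁵²₂₄Cr; 8.77 MeV/nucleon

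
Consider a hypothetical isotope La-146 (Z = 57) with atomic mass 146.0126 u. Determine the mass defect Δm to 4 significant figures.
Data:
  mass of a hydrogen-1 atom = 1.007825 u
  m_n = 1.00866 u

1.204 u

Z = 57, so N = A − Z = 146 − 57 = 89.
Σm = 57·m(¹H) + 89·m_n = 57.446025 + 89.77074 = 147.216765 u
Mass defect Δm = 147.216765 − 146.0126 = 1.204165 u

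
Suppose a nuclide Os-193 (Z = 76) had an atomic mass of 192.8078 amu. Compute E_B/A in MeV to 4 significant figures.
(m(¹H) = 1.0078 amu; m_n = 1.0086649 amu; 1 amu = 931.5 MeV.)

8.682 MeV/nucleon

The nucleus contains 76 protons and 193 − 76 = 117 neutrons.
Mass of separated nucleons = 76(1.0078) + 117(1.0086649) = 76.5928 + 118.0137933 = 194.6065933 amu
Δm = 194.6065933 − 192.8078 = 1.7987933 amu
Converting to energy: 1.7987933 amu × 931.5 MeV/amu = 1675.58 MeV
Per nucleon: 1675.58 / 193 = 8.682 MeV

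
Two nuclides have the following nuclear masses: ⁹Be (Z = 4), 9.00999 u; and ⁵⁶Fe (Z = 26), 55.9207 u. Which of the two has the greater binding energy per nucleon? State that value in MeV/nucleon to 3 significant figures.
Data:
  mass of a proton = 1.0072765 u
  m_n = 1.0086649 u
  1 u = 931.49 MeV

⁵⁶Fe; 8.79 MeV/nucleon

⁹Be: Σm = 4(1.0072765) + 5(1.0086649) = 9.0724305 u; Δm = 0.0624405 u; E_B = 58.163 MeV; E_B/A = 6.463 MeV
⁵⁶Fe: Σm = 26(1.0072765) + 30(1.0086649) = 56.4491360 u; Δm = 0.5284360 u; E_B = 492.23 MeV; E_B/A = 8.790 MeV
⁵⁶Fe has the higher binding energy per nucleon, so it is the more tightly bound nucleus.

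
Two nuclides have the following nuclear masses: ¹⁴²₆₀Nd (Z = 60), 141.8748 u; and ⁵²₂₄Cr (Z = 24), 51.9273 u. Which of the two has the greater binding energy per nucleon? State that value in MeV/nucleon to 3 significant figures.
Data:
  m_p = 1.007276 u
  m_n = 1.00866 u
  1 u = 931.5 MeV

⁵²₂₄Cr; 8.77 MeV/nucleon

¹⁴²₆₀Nd: Σm = 60(1.007276) + 82(1.00866) = 143.146680 u; Δm = 1.271880 u; E_B = 1184.76 MeV; E_B/A = 8.343 MeV
⁵²₂₄Cr: Σm = 24(1.007276) + 28(1.00866) = 52.417104 u; Δm = 0.489804 u; E_B = 456.25 MeV; E_B/A = 8.774 MeV
⁵²₂₄Cr has the higher binding energy per nucleon, so it is the more tightly bound nucleus.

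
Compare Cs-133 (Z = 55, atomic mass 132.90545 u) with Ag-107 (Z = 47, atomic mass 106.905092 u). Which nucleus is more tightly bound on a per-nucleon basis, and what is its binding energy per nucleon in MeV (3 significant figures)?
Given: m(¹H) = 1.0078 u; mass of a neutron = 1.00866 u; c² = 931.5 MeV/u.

Ag-107; 8.54 MeV/nucleon

Cs-133: Σm = 55(1.0078) + 78(1.00866) = 134.10448 u; Δm = 1.19903 u; E_B = 1116.9 MeV; E_B/A = 8.398 MeV
Ag-107: Σm = 47(1.0078) + 60(1.00866) = 107.88620 u; Δm = 0.981108 u; E_B = 913.90 MeV; E_B/A = 8.541 MeV
Ag-107 has the higher binding energy per nucleon, so it is the more tightly bound nucleus.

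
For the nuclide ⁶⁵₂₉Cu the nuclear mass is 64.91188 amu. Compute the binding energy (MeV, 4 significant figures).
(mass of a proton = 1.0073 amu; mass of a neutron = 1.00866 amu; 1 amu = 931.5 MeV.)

Total constituent mass: 29 × 1.0073 + 36 × 1.00866 = 65.52346 amu
The mass defect is 65.52346 − 64.91188 = 0.61158 amu.
Binding energy = Δm·c² = 0.61158 × 931.5 MeV/amu = 569.687 MeV

569.7 MeV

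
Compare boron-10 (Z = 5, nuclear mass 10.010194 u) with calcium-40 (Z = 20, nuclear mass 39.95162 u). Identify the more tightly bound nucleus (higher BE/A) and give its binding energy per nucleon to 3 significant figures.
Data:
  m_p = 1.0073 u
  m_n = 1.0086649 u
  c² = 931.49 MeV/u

calcium-40; 8.56 MeV/nucleon

boron-10: Σm = 5(1.0073) + 5(1.0086649) = 10.0798245 u; Δm = 0.0696305 u; E_B = 64.860 MeV; E_B/A = 6.486 MeV
calcium-40: Σm = 20(1.0073) + 20(1.0086649) = 40.3192980 u; Δm = 0.3676780 u; E_B = 342.49 MeV; E_B/A = 8.562 MeV
calcium-40 has the higher binding energy per nucleon, so it is the more tightly bound nucleus.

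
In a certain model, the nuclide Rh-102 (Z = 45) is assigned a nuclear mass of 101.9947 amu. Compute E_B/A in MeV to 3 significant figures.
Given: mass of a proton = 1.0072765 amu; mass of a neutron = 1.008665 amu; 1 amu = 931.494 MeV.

Z = 45, so N = A − Z = 102 − 45 = 57.
Total constituent mass: 45 × 1.0072765 + 57 × 1.008665 = 102.8213475 amu
Mass defect Δm = 102.8213475 − 101.9947 = 0.8266475 amu
Binding energy = Δm·c² = 0.8266475 × 931.494 MeV/amu = 770.017 MeV
Dividing by A = 102 gives 7.549 MeV per nucleon.

7.55 MeV/nucleon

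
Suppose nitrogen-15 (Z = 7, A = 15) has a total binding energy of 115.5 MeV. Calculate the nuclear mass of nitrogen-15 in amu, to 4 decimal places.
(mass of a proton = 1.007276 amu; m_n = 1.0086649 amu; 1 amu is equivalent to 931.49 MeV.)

14.9963 amu

Mass defect = 115.5 MeV / (931.49 MeV/amu) = 0.123995 amu
Constituent mass = 7(1.007276) + 8(1.0086649) = 15.1202512 amu
Nuclear mass = 15.1202512 − 0.123995 = 14.9962562 amu ≈ 14.9963 amu (to 4 decimal places)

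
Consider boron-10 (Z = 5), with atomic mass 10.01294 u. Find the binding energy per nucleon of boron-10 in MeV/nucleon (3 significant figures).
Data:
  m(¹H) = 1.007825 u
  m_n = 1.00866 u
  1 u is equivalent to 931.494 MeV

Mass of separated nucleons = 5(1.007825) + 5(1.00866) = 5.039125 + 5.04330 = 10.082425 u
The mass defect is 10.082425 − 10.01294 = 0.069485 u.
Binding energy = Δm·c² = 0.069485 × 931.494 MeV/u = 64.7249 MeV
Dividing by A = 10 gives 6.472 MeV per nucleon.

6.47 MeV/nucleon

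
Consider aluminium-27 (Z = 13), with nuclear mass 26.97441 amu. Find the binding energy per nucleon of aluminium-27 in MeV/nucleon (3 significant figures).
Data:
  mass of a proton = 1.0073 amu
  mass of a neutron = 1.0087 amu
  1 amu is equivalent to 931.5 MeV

8.36 MeV/nucleon

Total constituent mass: 13 × 1.0073 + 14 × 1.0087 = 27.2167 amu
Δm = 27.2167 − 26.97441 = 0.24229 amu
Converting to energy: 0.24229 amu × 931.5 MeV/amu = 225.693 MeV
Per nucleon: 225.693 / 27 = 8.359 MeV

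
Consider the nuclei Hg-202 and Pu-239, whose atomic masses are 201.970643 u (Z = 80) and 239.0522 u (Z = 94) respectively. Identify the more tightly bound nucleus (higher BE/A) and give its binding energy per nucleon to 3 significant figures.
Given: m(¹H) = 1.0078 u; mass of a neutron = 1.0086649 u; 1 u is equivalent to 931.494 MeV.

Hg-202: Σm = 80(1.0078) + 122(1.0086649) = 203.6811178 u; Δm = 1.7104748 u; E_B = 1593.3 MeV; E_B/A = 7.888 MeV
Pu-239: Σm = 94(1.0078) + 145(1.0086649) = 240.9896105 u; Δm = 1.9374105 u; E_B = 1804.7 MeV; E_B/A = 7.551 MeV
Hg-202 has the higher binding energy per nucleon, so it is the more tightly bound nucleus.

Hg-202; 7.89 MeV/nucleon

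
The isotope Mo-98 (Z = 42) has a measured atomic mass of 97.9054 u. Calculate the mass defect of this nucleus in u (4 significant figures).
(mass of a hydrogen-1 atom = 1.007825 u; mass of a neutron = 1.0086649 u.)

Z = 42, so N = A − Z = 98 − 42 = 56.
Total constituent mass: 42 × 1.007825 + 56 × 1.0086649 = 98.8138844 u
Δm = 98.8138844 − 97.9054 = 0.9084844 u

0.9085 u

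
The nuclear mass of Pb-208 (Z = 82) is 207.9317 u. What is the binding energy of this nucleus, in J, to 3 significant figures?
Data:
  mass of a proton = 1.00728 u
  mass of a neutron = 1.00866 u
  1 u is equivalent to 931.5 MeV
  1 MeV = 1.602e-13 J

With 82 protons and 126 neutrons (A = 208):
Mass of separated nucleons = 82(1.00728) + 126(1.00866) = 82.59696 + 127.09116 = 209.68812 u
Δm = 209.68812 − 207.9317 = 1.75642 u
Converting to energy: 1.75642 u × 931.5 MeV/u = 1636.11 MeV
In joules: 1636.11 MeV × 1.602e-13 J/MeV = 2.6210e-10 J

2.62e-10 J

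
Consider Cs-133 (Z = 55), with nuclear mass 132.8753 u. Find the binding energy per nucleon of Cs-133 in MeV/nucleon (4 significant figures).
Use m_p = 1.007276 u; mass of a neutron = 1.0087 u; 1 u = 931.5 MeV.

8.429 MeV/nucleon

The nucleus contains 55 protons and 133 − 55 = 78 neutrons.
Total constituent mass: 55 × 1.007276 + 78 × 1.0087 = 134.078780 u
Mass defect Δm = 134.078780 − 132.8753 = 1.203480 u
Converting to energy: 1.203480 u × 931.5 MeV/u = 1121.04 MeV
BE/A = 1121.04 MeV / 133 = 8.429 MeV/nucleon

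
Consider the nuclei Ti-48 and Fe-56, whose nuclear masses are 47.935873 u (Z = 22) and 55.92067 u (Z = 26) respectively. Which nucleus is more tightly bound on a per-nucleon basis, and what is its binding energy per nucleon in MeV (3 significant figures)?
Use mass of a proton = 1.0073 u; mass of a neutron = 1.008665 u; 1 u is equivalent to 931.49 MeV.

Ti-48: Σm = 22(1.0073) + 26(1.008665) = 48.385890 u; Δm = 0.450017 u; E_B = 419.19 MeV; E_B/A = 8.733 MeV
Fe-56: Σm = 26(1.0073) + 30(1.008665) = 56.449750 u; Δm = 0.529080 u; E_B = 492.83 MeV; E_B/A = 8.801 MeV
Fe-56 has the higher binding energy per nucleon, so it is the more tightly bound nucleus.

Fe-56; 8.80 MeV/nucleon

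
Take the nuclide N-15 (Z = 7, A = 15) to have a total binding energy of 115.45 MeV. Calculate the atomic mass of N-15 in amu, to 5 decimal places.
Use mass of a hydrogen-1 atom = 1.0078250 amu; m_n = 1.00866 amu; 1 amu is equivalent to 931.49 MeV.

Mass defect = 115.45 MeV / (931.49 MeV/amu) = 0.1239412 amu
Constituent mass = 7(1.0078250) + 8(1.00866) = 15.1240550 amu
Atomic mass = 15.1240550 − 0.1239412 = 15.0001138 amu ≈ 15.00011 amu (to 5 decimal places)

15.00011 amu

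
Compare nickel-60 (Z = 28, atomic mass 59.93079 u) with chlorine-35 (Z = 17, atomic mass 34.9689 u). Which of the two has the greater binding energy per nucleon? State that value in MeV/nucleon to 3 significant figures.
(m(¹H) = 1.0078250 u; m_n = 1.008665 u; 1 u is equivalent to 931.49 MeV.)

nickel-60: Σm = 28(1.0078250) + 32(1.008665) = 60.4963800 u; Δm = 0.5655900 u; E_B = 526.84 MeV; E_B/A = 8.781 MeV
chlorine-35: Σm = 17(1.0078250) + 18(1.008665) = 35.2889950 u; Δm = 0.3200950 u; E_B = 298.17 MeV; E_B/A = 8.519 MeV
nickel-60 has the higher binding energy per nucleon, so it is the more tightly bound nucleus.

nickel-60; 8.78 MeV/nucleon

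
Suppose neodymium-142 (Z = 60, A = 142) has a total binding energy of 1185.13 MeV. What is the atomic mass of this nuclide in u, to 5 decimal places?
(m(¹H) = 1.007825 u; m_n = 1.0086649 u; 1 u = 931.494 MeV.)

141.90773 u

Mass defect = 1185.13 MeV / (931.494 MeV/u) = 1.2722895 u
Constituent mass = 60(1.007825) + 82(1.0086649) = 143.1800218 u
Atomic mass = 143.1800218 − 1.2722895 = 141.9077323 u ≈ 141.90773 u (to 5 decimal places)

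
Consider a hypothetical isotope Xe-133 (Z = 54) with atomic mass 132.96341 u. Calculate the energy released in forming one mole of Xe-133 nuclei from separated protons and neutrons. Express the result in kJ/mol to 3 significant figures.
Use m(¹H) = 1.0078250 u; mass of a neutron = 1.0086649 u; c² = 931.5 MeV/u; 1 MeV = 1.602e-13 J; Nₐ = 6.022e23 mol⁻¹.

1.03e+11 kJ/mol

The nucleus contains 54 protons and 133 − 54 = 79 neutrons.
Total constituent mass: 54 × 1.0078250 + 79 × 1.0086649 = 134.1070771 u
Mass defect Δm = 134.1070771 − 132.96341 = 1.1436671 u
Converting to energy: 1.1436671 u × 931.5 MeV/u = 1065.33 MeV
Per nucleus in joules: 1065.33 MeV × 1.602e-13 J/MeV = 1.7067e-10 J
Per mole: 1.7067e-10 J × 6.022e23 mol⁻¹ = 1.0278e+14 J/mol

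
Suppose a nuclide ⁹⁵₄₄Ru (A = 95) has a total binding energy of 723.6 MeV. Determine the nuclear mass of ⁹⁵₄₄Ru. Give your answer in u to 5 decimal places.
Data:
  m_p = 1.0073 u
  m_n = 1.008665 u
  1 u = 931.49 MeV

Mass defect = 723.6 MeV / (931.49 MeV/u) = 0.7768199 u
Constituent mass = 44(1.0073) + 51(1.008665) = 95.763115 u
Nuclear mass = 95.763115 − 0.7768199 = 94.9862951 u ≈ 94.98630 u (to 5 decimal places)

94.98630 u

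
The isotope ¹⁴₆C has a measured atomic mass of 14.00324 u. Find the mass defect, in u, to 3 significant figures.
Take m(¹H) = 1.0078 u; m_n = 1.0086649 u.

Mass of separated nucleons = 6(1.0078) + 8(1.0086649) = 6.0468 + 8.0693192 = 14.1161192 u
The mass defect is 14.1161192 − 14.00324 = 0.1128792 u.

0.113 u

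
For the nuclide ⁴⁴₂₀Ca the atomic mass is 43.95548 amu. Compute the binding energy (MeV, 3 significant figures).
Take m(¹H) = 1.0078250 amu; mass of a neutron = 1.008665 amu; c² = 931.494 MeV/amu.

Z = 20, so N = A − Z = 44 − 20 = 24.
Σm = 20·m(¹H) + 24·m_n = 20.1565000 + 24.207960 = 44.3644600 amu
Mass defect Δm = 44.3644600 − 43.95548 = 0.4089800 amu
Binding energy = Δm·c² = 0.4089800 × 931.494 MeV/amu = 380.962 MeV

381 MeV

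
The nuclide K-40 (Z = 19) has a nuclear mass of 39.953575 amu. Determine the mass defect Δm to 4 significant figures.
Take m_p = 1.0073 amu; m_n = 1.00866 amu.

Z = 19, so N = A − Z = 40 − 19 = 21.
Mass of separated nucleons = 19(1.0073) + 21(1.00866) = 19.1387 + 21.18186 = 40.32056 amu
Mass defect Δm = 40.32056 − 39.953575 = 0.366985 amu

0.3670 amu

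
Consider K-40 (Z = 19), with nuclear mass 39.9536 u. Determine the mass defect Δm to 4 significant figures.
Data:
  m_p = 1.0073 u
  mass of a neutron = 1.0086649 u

0.3671 u

With 19 protons and 21 neutrons (A = 40):
Σm = 19·m_p + 21·m_n = 19.1387 + 21.1819629 = 40.3206629 u
Mass defect Δm = 40.3206629 − 39.9536 = 0.3670629 u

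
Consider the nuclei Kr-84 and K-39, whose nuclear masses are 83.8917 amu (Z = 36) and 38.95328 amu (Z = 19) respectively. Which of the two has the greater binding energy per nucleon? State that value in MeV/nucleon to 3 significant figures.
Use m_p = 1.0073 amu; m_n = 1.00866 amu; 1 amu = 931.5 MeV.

Kr-84; 8.72 MeV/nucleon

Kr-84: Σm = 36(1.0073) + 48(1.00866) = 84.67848 amu; Δm = 0.78678 amu; E_B = 732.886 MeV; E_B/A = 8.7248 MeV
K-39: Σm = 19(1.0073) + 20(1.00866) = 39.31190 amu; Δm = 0.35862 amu; E_B = 334.055 MeV; E_B/A = 8.566 MeV
Kr-84 has the higher binding energy per nucleon, so it is the more tightly bound nucleus.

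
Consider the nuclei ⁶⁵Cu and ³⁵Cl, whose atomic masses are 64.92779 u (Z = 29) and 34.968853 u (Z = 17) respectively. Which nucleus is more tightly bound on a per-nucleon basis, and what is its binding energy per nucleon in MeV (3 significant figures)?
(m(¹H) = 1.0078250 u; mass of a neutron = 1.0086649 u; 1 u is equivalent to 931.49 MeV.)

⁶⁵Cu; 8.76 MeV/nucleon

⁶⁵Cu: Σm = 29(1.0078250) + 36(1.0086649) = 65.5388614 u; Δm = 0.6110714 u; E_B = 569.21 MeV; E_B/A = 8.757 MeV
³⁵Cl: Σm = 17(1.0078250) + 18(1.0086649) = 35.2889932 u; Δm = 0.3201402 u; E_B = 298.21 MeV; E_B/A = 8.520 MeV
⁶⁵Cu has the higher binding energy per nucleon, so it is the more tightly bound nucleus.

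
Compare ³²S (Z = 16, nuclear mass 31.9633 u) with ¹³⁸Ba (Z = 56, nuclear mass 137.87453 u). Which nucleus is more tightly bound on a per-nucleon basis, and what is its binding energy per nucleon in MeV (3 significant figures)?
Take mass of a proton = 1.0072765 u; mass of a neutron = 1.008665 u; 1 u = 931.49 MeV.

³²S: Σm = 16(1.0072765) + 16(1.008665) = 32.2550640 u; Δm = 0.2917640 u; E_B = 271.78 MeV; E_B/A = 8.493 MeV
¹³⁸Ba: Σm = 56(1.0072765) + 82(1.008665) = 139.1180140 u; Δm = 1.2434840 u; E_B = 1158.3 MeV; E_B/A = 8.393 MeV
³²S has the higher binding energy per nucleon, so it is the more tightly bound nucleus.

³²S; 8.49 MeV/nucleon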